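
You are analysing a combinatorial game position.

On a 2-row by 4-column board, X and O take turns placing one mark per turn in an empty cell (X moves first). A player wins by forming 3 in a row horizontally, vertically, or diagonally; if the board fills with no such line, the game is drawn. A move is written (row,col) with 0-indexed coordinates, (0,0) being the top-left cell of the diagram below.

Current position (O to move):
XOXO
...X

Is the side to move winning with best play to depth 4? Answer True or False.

p1 O@[XOXO/...X]: (1,0)[XOXO/O..X]+0* (1,1)[XOXO/.O.X]+0 (1,2)[XOXO/..OX]+0
p2 X@[XOXO/O..X]: (1,1)[XOXO/OX.X]+0* (1,2)[XOXO/O.XX]+0
p3 O@[XOXO/OX.X]: (1,2)[XOXO/OXOX]+0*
p4 X@[XOXO/OXOX] terminal +0; root [XOXO/...X] d4

O winning at [XOXO/...X]: False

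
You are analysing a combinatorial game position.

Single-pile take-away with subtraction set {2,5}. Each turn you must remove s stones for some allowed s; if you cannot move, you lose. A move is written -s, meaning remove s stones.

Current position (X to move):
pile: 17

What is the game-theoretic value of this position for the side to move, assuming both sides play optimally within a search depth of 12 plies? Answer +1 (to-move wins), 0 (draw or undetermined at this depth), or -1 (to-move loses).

p1 X@[17]: -2[15]+1* -5[12]-1
p2 O@[15]: -2[13]-1* -5[10]-1
p3 X@[13]: -2[11]+1* -5[8]+1
p4 O@[11]: -2[9]-1* -5[6]-1
p5 X@[9]: -2[7]+1* -5[4]+1
p6 O@[7]: -2[5]-1* -5[2]-1
p7 X@[5]: -2[3]-1 -5[0]+1*
p8 O@[0] terminal -1; root [17] d12

value(17, X) = +1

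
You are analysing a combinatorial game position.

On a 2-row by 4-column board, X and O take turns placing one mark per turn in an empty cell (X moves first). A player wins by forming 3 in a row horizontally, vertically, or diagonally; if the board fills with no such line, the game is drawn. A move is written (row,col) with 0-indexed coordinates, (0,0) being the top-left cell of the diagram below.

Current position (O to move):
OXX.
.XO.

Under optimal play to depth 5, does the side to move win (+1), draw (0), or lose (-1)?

value(OXX./.XO., O) = 0

ply 1, O at OXX./.XO. | (0,3)=+0→OXXO/.XO.*; (1,0)=-1→OXX./OXO.; (1,3)=-1→OXX./.XOO
ply 2, X at OXXO/.XO. | (1,0)=+0→OXXO/XXO.*; (1,3)=+0→OXXO/.XOX
ply 3, O at OXXO/XXO. | (1,3)=+0→OXXO/XXOO*
ply 4: OXXO/XXOO is terminal +0 (X); from OXX./.XO. depth 5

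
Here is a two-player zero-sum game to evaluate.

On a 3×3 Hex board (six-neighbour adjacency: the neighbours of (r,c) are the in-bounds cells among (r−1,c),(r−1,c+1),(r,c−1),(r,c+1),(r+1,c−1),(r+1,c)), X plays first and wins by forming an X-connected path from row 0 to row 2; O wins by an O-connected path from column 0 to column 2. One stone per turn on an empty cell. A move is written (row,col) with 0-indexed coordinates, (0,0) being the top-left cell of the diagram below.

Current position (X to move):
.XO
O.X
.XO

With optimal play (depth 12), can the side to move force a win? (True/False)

p1 X@[.XO/O.X/.XO]: (0,0)[XXO/O.X/.XO]-1 (1,1)[.XO/OXX/.XO]+1* (2,0)[.XO/O.X/XXO]-1
p2 O@[.XO/OXX/.XO] terminal -1; root [.XO/O.X/.XO] d12

X winning at [.XO/O.X/.XO]: True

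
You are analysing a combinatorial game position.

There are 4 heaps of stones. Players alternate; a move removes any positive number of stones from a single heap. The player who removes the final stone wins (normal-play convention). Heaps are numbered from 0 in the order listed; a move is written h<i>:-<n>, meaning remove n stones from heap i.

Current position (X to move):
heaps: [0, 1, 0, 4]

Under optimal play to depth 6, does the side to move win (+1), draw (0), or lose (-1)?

p1 X@[(0,1,0,4)]: h1:-1[(0,0,0,4)]-1 h3:-1[(0,1,0,3)]-1 h3:-2[(0,1,0,2)]-1 h3:-3[(0,1,0,1)]+1* h3:-4[(0,1,0,0)]-1
p2 O@[(0,1,0,1)]: h1:-1[(0,0,0,1)]-1* h3:-1[(0,1,0,0)]-1
p3 X@[(0,0,0,1)]: h3:-1[(0,0,0,0)]+1*
p4 O@[(0,0,0,0)] terminal -1; root [(0,1,0,4)] d6

value((0,1,0,4), X) = +1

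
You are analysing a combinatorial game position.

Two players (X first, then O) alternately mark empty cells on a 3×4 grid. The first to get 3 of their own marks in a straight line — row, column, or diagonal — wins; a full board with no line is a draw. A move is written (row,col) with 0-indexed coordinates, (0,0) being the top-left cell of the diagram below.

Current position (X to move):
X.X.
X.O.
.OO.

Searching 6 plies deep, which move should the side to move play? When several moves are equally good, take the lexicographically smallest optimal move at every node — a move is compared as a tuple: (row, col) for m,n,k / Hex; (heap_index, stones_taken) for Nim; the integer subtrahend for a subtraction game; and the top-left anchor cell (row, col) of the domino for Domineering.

X's best at [X.X./X.O./.OO.]: (0,1)

[X.X./X.O./.OO.] X move#1: (0,1):+1/XXX./X.O./.OO.*, (0,3):-1/X.XX/X.O./.OO., (1,1):-1/X.X./XXO./.OO., (1,3):-1/X.X./X.OX/.OO., (2,0):+1/X.X./X.O./XOO., (2,3):-1/X.X./X.O./.OOX
[XXX./X.O./.OO.] end (terminal -1, O#2); searched X.X./X.O./.OO. to 6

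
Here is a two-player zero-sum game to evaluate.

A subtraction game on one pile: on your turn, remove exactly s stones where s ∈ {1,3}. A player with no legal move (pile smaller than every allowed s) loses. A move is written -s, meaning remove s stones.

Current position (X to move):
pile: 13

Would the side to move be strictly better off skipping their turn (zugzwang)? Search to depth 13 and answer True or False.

p1 X@[13]: -1[12]+1* -3[10]+1
p2 O@[12]: -1[11]-1* -3[9]-1
p3 X@[11]: -1[10]+1* -3[8]+1
p4 O@[10]: -1[9]-1* -3[7]-1
p5 X@[9]: -1[8]+1* -3[6]+1
p6 O@[8]: -1[7]-1* -3[5]-1
p7 X@[7]: -1[6]+1* -3[4]+1
p8 O@[6]: -1[5]-1* -3[3]-1
p9 X@[5]: -1[4]+1* -3[2]+1
p10 O@[4]: -1[3]-1* -3[1]-1
p11 X@[3]: -1[2]+1* -3[0]+1
p12 O@[2]: -1[1]-1*
p13 X@[1]: -1[0]+1*
p14 O@[0] terminal -1; root [13] d13
if X skipped the turn, O would face:
~ p1 O@[13]: -1[12]+1* -3[10]+1
~ p2 X@[12]: -1[11]-1* -3[9]-1
~ p3 O@[11]: -1[10]+1* -3[8]+1
~ p4 X@[10]: -1[9]-1* -3[7]-1
~ p5 O@[9]: -1[8]+1* -3[6]+1
~ p6 X@[8]: -1[7]-1* -3[5]-1
~ p7 O@[7]: -1[6]+1* -3[4]+1
~ p8 X@[6]: -1[5]-1* -3[3]-1
~ p9 O@[5]: -1[4]+1* -3[2]+1
~ p10 X@[4]: -1[3]-1* -3[1]-1
~ p11 O@[3]: -1[2]+1* -3[0]+1
~ p12 X@[2]: -1[1]-1*
~ p13 O@[1]: -1[0]+1*
~ p14 X@[0] terminal -1; root [13] d13
compare (X): move=+1 vs pass=-1

zugzwang(13, X) = False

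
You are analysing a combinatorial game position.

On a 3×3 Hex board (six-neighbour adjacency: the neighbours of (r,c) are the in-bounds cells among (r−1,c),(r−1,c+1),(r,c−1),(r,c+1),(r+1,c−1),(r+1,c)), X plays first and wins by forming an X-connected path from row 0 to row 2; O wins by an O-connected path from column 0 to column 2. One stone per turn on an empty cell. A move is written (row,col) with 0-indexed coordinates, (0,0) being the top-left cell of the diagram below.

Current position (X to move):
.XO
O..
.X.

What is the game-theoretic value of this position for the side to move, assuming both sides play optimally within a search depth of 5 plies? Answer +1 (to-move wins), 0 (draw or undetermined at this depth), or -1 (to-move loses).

value(.XO/O../.X., X) = +1

p1 X@[.XO/O../.X.]: (0,0)[XXO/O../.X.]-1 (1,1)[.XO/OX./.X.]+1* (1,2)[.XO/O.X/.X.]-1 (2,0)[.XO/O../XX.]-1 (2,2)[.XO/O../.XX]-1
p2 O@[.XO/OX./.X.] terminal -1; root [.XO/O../.X.] d5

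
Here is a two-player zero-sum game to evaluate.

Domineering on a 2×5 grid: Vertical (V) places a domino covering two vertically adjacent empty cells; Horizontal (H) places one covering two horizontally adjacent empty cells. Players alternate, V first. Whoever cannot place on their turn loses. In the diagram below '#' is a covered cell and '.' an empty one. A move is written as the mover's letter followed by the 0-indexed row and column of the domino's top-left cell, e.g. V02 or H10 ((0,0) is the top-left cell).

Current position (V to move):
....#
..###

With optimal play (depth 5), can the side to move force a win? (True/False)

p1 V@[....#/..###]: V00[#...#/#.###]-1 V01[.#..#/.####]+1*
p2 H@[.#..#/.####]: H02[.####/.####]-1*
p3 V@[.####/.####]: V00[#####/#####]+1*
p4 H@[#####/#####] terminal -1; root [....#/..###] d5

V winning at [....#/..###]: True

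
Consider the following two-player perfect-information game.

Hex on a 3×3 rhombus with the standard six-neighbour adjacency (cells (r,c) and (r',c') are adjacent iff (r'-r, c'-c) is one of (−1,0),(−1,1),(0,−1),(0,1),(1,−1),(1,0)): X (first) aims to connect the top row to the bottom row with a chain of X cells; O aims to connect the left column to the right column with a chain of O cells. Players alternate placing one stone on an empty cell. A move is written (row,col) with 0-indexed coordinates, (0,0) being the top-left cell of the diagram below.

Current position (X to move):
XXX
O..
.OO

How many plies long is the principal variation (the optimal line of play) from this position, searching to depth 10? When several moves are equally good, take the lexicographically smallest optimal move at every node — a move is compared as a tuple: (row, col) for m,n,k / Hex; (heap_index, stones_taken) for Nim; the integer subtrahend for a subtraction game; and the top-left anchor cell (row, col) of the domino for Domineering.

[XXX/O../.OO] X move#1: (1,1):-1/XXX/OX./.OO*, (1,2):-1/XXX/O.X/.OO, (2,0):-1/XXX/O../XOO
[XXX/OX./.OO] O move#2: (1,2):-1/XXX/OXO/.OO, (2,0):+1/XXX/OX./OOO*
[XXX/OX./OOO] end (terminal -1, X#3); searched XXX/O../.OO to 10

PV length from [XXX/O../.OO]: 2 plies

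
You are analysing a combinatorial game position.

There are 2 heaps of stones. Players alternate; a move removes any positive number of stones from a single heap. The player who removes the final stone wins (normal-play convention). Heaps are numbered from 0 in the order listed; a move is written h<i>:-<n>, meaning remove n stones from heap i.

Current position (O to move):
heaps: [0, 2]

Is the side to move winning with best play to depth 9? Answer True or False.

ply 1, O at (0,2) | h1:-1=-1→(0,1); h1:-2=+1→(0,0)*
ply 2: (0,0) is terminal -1 (X); from (0,2) depth 9

O winning at [(0,2)]: True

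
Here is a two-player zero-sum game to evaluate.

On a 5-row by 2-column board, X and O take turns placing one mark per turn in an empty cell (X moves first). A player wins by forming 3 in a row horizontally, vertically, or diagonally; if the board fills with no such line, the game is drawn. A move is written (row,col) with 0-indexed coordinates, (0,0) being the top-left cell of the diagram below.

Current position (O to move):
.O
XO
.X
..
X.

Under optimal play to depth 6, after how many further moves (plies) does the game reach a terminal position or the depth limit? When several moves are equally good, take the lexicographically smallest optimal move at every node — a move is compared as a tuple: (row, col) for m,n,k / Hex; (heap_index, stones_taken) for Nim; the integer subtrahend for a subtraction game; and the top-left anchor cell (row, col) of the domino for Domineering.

[.O/XO/.X/../X.] O move#1: (0,0):+0/OO/XO/.X/../X.*, (2,0):+0/.O/XO/OX/../X., (3,0):+0/.O/XO/.X/O./X., (3,1):-1/.O/XO/.X/.O/X., (4,1):-1/.O/XO/.X/../XO
[OO/XO/.X/../X.] X move#2: (2,0):+0/OO/XO/XX/../X.*, (3,0):+0/OO/XO/.X/X./X., (3,1):+0/OO/XO/.X/.X/X., (4,1):+0/OO/XO/.X/../XX
[OO/XO/XX/../X.] O move#3: (3,0):+0/OO/XO/XX/O./X.*, (3,1):-1/OO/XO/XX/.O/X., (4,1):-1/OO/XO/XX/../XO
[OO/XO/XX/O./X.] X move#4: (3,1):+0/OO/XO/XX/OX/X.*, (4,1):+0/OO/XO/XX/O./XX
[OO/XO/XX/OX/X.] O move#5: (4,1):+0/OO/XO/XX/OX/XO*
[OO/XO/XX/OX/XO] end (terminal +0, X#6); searched .O/XO/.X/../X. to 6

PV length from [.O/XO/.X/../X.]: 5 plies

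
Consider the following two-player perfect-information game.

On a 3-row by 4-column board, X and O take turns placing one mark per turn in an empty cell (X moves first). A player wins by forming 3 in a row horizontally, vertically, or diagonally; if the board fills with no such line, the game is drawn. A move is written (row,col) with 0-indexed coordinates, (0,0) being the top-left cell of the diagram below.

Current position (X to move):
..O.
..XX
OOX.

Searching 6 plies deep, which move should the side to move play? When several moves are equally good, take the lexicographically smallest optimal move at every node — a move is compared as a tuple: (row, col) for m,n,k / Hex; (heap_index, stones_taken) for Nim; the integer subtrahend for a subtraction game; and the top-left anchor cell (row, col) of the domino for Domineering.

X's best at [..O./..XX/OOX.]: (1,1)

ply 1, X at ..O./..XX/OOX. | (0,0)=-1→X.O./..XX/OOX.; (0,1)=-1→.XO./..XX/OOX.; (0,3)=-1→..OX/..XX/OOX.; (1,0)=-1→..O./X.XX/OOX.; (1,1)=+1→..O./.XXX/OOX.*; (2,3)=-1→..O./..XX/OOXX
ply 2: ..O./.XXX/OOX. is terminal -1 (O); from ..O./..XX/OOX. depth 6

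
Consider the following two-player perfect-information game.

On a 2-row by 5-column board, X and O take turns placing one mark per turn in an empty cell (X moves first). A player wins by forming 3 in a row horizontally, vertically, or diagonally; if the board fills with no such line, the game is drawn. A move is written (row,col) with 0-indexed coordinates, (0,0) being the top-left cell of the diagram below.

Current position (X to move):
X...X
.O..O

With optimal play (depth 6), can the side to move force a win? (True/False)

X winning at [X...X/.O..O]: True

ply 1, X at X...X/.O..O | (0,1)=+0→XX..X/.O..O; (0,2)=+1→X.X.X/.O..O*; (0,3)=+0→X..XX/.O..O; (1,0)=+0→X...X/XO..O; (1,2)=+0→X...X/.OX.O; (1,3)=+0→X...X/.O.XO
ply 2, O at X.X.X/.O..O | (0,1)=-1→XOX.X/.O..O*; (0,3)=-1→X.XOX/.O..O; (1,0)=-1→X.X.X/OO..O; (1,2)=-1→X.X.X/.OO.O; (1,3)=-1→X.X.X/.O.OO
ply 3, X at XOX.X/.O..O | (0,3)=+1→XOXXX/.O..O*; (1,0)=+0→XOX.X/XO..O; (1,2)=+0→XOX.X/.OX.O; (1,3)=+0→XOX.X/.O.XO
ply 4: XOXXX/.O..O is terminal -1 (O); from X...X/.O..O depth 6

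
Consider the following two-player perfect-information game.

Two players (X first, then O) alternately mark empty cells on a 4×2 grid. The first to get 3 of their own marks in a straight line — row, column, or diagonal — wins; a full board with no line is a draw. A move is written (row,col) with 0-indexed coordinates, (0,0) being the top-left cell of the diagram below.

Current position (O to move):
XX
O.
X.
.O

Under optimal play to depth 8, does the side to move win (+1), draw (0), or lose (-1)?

[XX/O./X./.O] O move#1: (1,1):+0/XX/OO/X./.O*, (2,1):+0/XX/O./XO/.O, (3,0):+0/XX/O./X./OO
[XX/OO/X./.O] X move#2: (2,1):+0/XX/OO/XX/.O*, (3,0):-1/XX/OO/X./XO
[XX/OO/XX/.O] O move#3: (3,0):+0/XX/OO/XX/OO*
[XX/OO/XX/OO] end (terminal +0, X#4); searched XX/O./X./.O to 8

value(XX/O./X./.O, O) = 0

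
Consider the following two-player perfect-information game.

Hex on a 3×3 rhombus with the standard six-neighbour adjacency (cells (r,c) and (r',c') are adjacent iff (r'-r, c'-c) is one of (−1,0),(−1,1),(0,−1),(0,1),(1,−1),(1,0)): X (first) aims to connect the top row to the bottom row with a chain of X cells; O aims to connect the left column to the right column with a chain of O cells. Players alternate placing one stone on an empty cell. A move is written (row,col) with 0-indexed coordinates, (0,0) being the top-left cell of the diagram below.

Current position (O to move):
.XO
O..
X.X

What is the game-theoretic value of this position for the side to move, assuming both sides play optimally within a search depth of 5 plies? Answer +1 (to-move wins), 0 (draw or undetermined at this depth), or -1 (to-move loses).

value(.XO/O../X.X, O) = +1

ply 1, O at .XO/O../X.X | (0,0)=-1→OXO/O../X.X; (1,1)=+1→.XO/OO./X.X*; (1,2)=-1→.XO/O.O/X.X; (2,1)=-1→.XO/O../XOX
ply 2: .XO/OO./X.X is terminal -1 (X); from .XO/O../X.X depth 5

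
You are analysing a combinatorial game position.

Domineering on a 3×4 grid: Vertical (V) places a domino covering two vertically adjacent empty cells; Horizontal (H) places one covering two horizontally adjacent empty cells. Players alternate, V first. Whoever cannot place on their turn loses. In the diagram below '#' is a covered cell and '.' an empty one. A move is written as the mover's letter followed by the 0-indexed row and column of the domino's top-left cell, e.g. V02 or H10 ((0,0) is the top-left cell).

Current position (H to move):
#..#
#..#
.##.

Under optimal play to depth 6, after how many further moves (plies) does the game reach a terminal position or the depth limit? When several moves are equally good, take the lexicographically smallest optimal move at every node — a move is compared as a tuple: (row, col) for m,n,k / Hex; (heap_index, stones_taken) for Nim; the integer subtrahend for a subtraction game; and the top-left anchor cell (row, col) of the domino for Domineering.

ply 1, H at #..#/#..#/.##. | H01=+1→####/#..#/.##.*; H11=+1→#..#/####/.##.
ply 2: ####/#..#/.##. is terminal -1 (V); from #..#/#..#/.##. depth 6

PV length from [#..#/#..#/.##.]: 1 ply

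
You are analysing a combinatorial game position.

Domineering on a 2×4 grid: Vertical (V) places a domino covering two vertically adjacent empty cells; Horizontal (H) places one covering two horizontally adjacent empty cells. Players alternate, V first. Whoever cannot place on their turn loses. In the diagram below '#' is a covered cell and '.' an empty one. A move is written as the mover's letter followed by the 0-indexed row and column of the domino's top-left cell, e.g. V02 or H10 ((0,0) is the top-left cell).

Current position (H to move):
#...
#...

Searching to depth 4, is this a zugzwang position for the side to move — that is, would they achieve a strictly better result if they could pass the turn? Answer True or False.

zugzwang(#.../#..., H) = False

[#.../#...] H move#1: H01:+1/###./#...*, H02:+1/#.##/#..., H11:+1/#.../###., H12:+1/#.../#.##
[###./#...] V move#2: V03:-1/####/#..#*
[####/#..#] H move#3: H11:+1/####/####*
[####/####] end (terminal -1, V#4); searched #.../#... to 4
if H skipped the turn, V would face:
~ [#.../#...] V move#1: V01:-1/##../##.., V02:+1/#.#./#.#.*, V03:-1/#..#/#..#
~ [#.#./#.#.] end (terminal -1, H#2); searched #.../#... to 4
compare (H): move=+1 vs pass=-1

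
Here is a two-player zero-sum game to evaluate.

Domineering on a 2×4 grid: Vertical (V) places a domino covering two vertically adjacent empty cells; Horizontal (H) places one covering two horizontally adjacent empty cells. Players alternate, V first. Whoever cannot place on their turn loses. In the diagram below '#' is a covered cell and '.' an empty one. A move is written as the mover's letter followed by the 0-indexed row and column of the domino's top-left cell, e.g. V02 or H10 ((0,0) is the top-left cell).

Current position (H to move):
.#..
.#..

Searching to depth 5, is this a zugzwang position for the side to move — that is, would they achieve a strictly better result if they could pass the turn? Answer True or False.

ply 1, H at .#../.#.. | H02=+1→.###/.#..*; H12=+1→.#../.###
ply 2, V at .###/.#.. | V00=-1→####/##..*
ply 3, H at ####/##.. | H12=+1→####/####*
ply 4: ####/#### is terminal -1 (V); from .#../.#.. depth 5
pass branch (V moves first from the same position):
  | ply 1, V at .#../.#.. | V00=-1→##../##..; V02=+1→.##./.##.*; V03=+1→.#.#/.#.#
  | ply 2: .##./.##. is terminal -1 (H); from .#../.#.. depth 5
H moving scores +1; H passing scores -1

zugzwang(.#../.#.., H) = False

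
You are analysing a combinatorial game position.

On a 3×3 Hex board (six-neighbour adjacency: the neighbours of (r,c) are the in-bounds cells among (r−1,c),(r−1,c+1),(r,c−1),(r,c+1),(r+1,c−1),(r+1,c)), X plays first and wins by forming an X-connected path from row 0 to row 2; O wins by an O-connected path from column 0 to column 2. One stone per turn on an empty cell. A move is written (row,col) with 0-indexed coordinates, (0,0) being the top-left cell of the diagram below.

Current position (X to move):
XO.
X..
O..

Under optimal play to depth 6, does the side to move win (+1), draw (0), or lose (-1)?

[XO./X../O..] X move#1: (0,2):-1/XOX/X../O.., (1,1):-1/XO./XX./O.., (1,2):+1/XO./X.X/O..*, (2,1):-1/XO./X../OX., (2,2):-1/XO./X../O.X
[XO./X.X/O..] O move#2: (0,2):-1/XOO/X.X/O..*, (1,1):-1/XO./XOX/O.., (2,1):-1/XO./X.X/OO., (2,2):-1/XO./X.X/O.O
[XOO/X.X/O..] X move#3: (1,1):+1/XOO/XXX/O..*, (2,1):-1/XOO/X.X/OX., (2,2):-1/XOO/X.X/O.X
[XOO/XXX/O..] O move#4: (2,1):-1/XOO/XXX/OO.*, (2,2):-1/XOO/XXX/O.O
[XOO/XXX/OO.] X move#5: (2,2):+1/XOO/XXX/OOX*
[XOO/XXX/OOX] end (terminal -1, O#6); searched XO./X../O.. to 6

value(XO./X../O.., X) = +1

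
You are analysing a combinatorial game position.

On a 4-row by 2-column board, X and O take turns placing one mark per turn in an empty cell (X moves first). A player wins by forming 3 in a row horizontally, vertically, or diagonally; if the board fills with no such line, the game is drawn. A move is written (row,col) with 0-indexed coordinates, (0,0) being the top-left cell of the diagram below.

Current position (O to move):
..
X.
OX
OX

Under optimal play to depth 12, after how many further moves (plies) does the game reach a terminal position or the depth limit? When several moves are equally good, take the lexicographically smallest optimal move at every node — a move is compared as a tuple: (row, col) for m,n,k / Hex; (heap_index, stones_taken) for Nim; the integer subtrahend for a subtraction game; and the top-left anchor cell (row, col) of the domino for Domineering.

p1 O@[../X./OX/OX]: (0,0)[O./X./OX/OX]-1 (0,1)[.O/X./OX/OX]-1 (1,1)[../XO/OX/OX]+0*
p2 X@[../XO/OX/OX]: (0,0)[X./XO/OX/OX]+0* (0,1)[.X/XO/OX/OX]+0
p3 O@[X./XO/OX/OX]: (0,1)[XO/XO/OX/OX]+0*
p4 X@[XO/XO/OX/OX] terminal +0; root [../X./OX/OX] d12

PV length from [../X./OX/OX]: 3 plies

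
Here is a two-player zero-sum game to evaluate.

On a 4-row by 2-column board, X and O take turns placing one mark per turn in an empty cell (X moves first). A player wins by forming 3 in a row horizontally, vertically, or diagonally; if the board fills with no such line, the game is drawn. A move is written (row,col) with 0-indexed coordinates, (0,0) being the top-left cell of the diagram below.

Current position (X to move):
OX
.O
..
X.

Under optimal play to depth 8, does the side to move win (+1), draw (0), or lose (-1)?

[OX/.O/../X.] X move#1: (1,0):+0/OX/XO/../X.*, (2,0):+0/OX/.O/X./X., (2,1):+0/OX/.O/.X/X., (3,1):+0/OX/.O/../XX
[OX/XO/../X.] O move#2: (2,0):+0/OX/XO/O./X.*, (2,1):-1/OX/XO/.O/X., (3,1):-1/OX/XO/../XO
[OX/XO/O./X.] X move#3: (2,1):+0/OX/XO/OX/X.*, (3,1):+0/OX/XO/O./XX
[OX/XO/OX/X.] O move#4: (3,1):+0/OX/XO/OX/XO*
[OX/XO/OX/XO] end (terminal +0, X#5); searched OX/.O/../X. to 8

value(OX/.O/../X., X) = 0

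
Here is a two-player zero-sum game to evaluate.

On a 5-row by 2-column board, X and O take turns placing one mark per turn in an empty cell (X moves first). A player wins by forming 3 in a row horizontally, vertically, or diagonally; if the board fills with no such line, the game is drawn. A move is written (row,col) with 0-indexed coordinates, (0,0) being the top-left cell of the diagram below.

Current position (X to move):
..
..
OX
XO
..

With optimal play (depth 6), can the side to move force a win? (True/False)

ply 1, X at ../../OX/XO/.. | (0,0)=+0→X./../OX/XO/..*; (0,1)=+0→.X/../OX/XO/..; (1,0)=+0→../X./OX/XO/..; (1,1)=+0→../.X/OX/XO/..; (4,0)=+0→../../OX/XO/X.; (4,1)=+0→../../OX/XO/.X
ply 2, O at X./../OX/XO/.. | (0,1)=+0→XO/../OX/XO/..*; (1,0)=+0→X./O./OX/XO/..; (1,1)=+0→X./.O/OX/XO/..; (4,0)=+0→X./../OX/XO/O.; (4,1)=+0→X./../OX/XO/.O
ply 3, X at XO/../OX/XO/.. | (1,0)=+0→XO/X./OX/XO/..*; (1,1)=+0→XO/.X/OX/XO/..; (4,0)=+0→XO/../OX/XO/X.; (4,1)=+0→XO/../OX/XO/.X
ply 4, O at XO/X./OX/XO/.. | (1,1)=+0→XO/XO/OX/XO/..*; (4,0)=+0→XO/X./OX/XO/O.; (4,1)=+0→XO/X./OX/XO/.O
ply 5, X at XO/XO/OX/XO/.. | (4,0)=+0→XO/XO/OX/XO/X.*; (4,1)=+0→XO/XO/OX/XO/.X
ply 6, O at XO/XO/OX/XO/X. | (4,1)=+0→XO/XO/OX/XO/XO*
ply 7: XO/XO/OX/XO/XO is terminal +0 (X); from ../../OX/XO/.. depth 6

X winning at [../../OX/XO/..]: False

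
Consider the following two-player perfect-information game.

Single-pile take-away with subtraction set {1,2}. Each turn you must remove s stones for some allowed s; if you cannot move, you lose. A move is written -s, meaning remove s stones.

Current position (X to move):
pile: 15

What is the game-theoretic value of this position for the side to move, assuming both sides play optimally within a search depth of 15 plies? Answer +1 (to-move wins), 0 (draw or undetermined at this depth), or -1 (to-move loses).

value(15, X) = -1

ply 1, X at 15 | -1=-1→14*; -2=-1→13
ply 2, O at 14 | -1=-1→13; -2=+1→12*
ply 3, X at 12 | -1=-1→11*; -2=-1→10
ply 4, O at 11 | -1=-1→10; -2=+1→9*
ply 5, X at 9 | -1=-1→8*; -2=-1→7
ply 6, O at 8 | -1=-1→7; -2=+1→6*
ply 7, X at 6 | -1=-1→5*; -2=-1→4
ply 8, O at 5 | -1=-1→4; -2=+1→3*
ply 9, X at 3 | -1=-1→2*; -2=-1→1
ply 10, O at 2 | -1=-1→1; -2=+1→0*
ply 11: 0 is terminal -1 (X); from 15 depth 15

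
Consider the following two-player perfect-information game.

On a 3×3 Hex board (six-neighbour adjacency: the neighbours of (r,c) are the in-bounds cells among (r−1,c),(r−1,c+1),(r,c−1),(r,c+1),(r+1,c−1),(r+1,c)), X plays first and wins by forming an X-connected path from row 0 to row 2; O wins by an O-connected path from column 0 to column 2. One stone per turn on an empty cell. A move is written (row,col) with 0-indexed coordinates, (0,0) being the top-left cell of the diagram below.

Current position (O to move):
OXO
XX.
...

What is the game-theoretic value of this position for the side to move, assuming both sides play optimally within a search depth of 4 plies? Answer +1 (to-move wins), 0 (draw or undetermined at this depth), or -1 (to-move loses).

value(OXO/XX./..., O) = -1

p1 O@[OXO/XX./...]: (1,2)[OXO/XXO/...]-1* (2,0)[OXO/XX./O..]-1 (2,1)[OXO/XX./.O.]-1 (2,2)[OXO/XX./..O]-1
p2 X@[OXO/XXO/...]: (2,0)[OXO/XXO/X..]+1* (2,1)[OXO/XXO/.X.]+1 (2,2)[OXO/XXO/..X]+1
p3 O@[OXO/XXO/X..] terminal -1; root [OXO/XX./...] d4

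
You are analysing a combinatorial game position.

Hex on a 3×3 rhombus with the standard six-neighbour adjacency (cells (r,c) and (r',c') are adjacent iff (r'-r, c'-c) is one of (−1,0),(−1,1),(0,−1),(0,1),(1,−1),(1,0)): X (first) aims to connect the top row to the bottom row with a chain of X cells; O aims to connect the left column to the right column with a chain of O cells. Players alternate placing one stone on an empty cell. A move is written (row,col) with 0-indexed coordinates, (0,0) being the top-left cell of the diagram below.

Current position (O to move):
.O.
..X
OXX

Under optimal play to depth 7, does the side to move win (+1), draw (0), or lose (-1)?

p1 O@[.O./..X/OXX]: (0,0)[OO./..X/OXX]-1 (0,2)[.OO/..X/OXX]+1* (1,0)[.O./O.X/OXX]-1 (1,1)[.O./.OX/OXX]-1
p2 X@[.OO/..X/OXX]: (0,0)[XOO/..X/OXX]-1* (1,0)[.OO/X.X/OXX]-1 (1,1)[.OO/.XX/OXX]-1
p3 O@[XOO/..X/OXX]: (1,0)[XOO/O.X/OXX]+1* (1,1)[XOO/.OX/OXX]+1
p4 X@[XOO/O.X/OXX] terminal -1; root [.O./..X/OXX] d7

value(.O./..X/OXX, O) = +1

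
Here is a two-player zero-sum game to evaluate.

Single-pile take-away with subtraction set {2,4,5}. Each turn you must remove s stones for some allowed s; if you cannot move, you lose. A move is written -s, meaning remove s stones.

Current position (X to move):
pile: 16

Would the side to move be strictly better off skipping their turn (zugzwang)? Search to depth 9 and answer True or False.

zugzwang(16, X) = False

p1 X@[16]: -2[14]+1* -4[12]-1 -5[11]-1
p2 O@[14]: -2[12]-1* -4[10]-1 -5[9]-1
p3 X@[12]: -2[10]-1 -4[8]+1* -5[7]+1
p4 O@[8]: -2[6]-1* -4[4]-1 -5[3]-1
p5 X@[6]: -2[4]-1 -4[2]-1 -5[1]+1*
p6 O@[1] terminal -1; root [16] d9
if X skipped the turn, O would face:
~ p1 O@[16]: -2[14]+1* -4[12]-1 -5[11]-1
~ p2 X@[14]: -2[12]-1* -4[10]-1 -5[9]-1
~ p3 O@[12]: -2[10]-1 -4[8]+1* -5[7]+1
~ p4 X@[8]: -2[6]-1* -4[4]-1 -5[3]-1
~ p5 O@[6]: -2[4]-1 -4[2]-1 -5[1]+1*
~ p6 X@[1] terminal -1; root [16] d9
compare (X): move=+1 vs pass=-1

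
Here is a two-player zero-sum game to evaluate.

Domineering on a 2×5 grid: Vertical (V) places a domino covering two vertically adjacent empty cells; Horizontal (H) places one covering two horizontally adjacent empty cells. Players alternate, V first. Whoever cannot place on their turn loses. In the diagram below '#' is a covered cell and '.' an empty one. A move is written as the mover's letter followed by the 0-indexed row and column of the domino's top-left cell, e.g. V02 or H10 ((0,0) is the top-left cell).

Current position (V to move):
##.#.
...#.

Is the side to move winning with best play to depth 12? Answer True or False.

V winning at [##.#./...#.]: True

ply 1, V at ##.#./...#. | V02=+1→####./..##.*; V04=-1→##.##/...##
ply 2, H at ####./..##. | H10=-1→####./####.*
ply 3, V at ####./####. | V04=+1→#####/#####*
ply 4: #####/##### is terminal -1 (H); from ##.#./...#. depth 12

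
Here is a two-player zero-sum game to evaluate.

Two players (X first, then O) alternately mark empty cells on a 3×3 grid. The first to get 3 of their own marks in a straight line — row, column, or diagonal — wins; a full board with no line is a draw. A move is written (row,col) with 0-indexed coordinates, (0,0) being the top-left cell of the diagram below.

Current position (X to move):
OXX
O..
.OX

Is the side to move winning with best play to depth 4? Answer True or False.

ply 1, X at OXX/O../.OX | (1,1)=-1→OXX/OX./.OX; (1,2)=+1→OXX/O.X/.OX*; (2,0)=+1→OXX/O../XOX
ply 2: OXX/O.X/.OX is terminal -1 (O); from OXX/O../.OX depth 4

X winning at [OXX/O../.OX]: True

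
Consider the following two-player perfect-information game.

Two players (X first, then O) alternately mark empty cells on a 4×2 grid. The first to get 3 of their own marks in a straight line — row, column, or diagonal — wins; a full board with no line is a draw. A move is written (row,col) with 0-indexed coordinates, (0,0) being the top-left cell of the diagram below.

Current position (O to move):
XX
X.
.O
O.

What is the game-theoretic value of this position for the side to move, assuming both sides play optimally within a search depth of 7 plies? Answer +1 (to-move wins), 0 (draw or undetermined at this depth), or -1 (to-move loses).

value(XX/X./.O/O., O) = 0

ply 1, O at XX/X./.O/O. | (1,1)=-1→XX/XO/.O/O.; (2,0)=+0→XX/X./OO/O.*; (3,1)=-1→XX/X./.O/OO
ply 2, X at XX/X./OO/O. | (1,1)=+0→XX/XX/OO/O.*; (3,1)=+0→XX/X./OO/OX
ply 3, O at XX/XX/OO/O. | (3,1)=+0→XX/XX/OO/OO*
ply 4: XX/XX/OO/OO is terminal +0 (X); from XX/X./.O/O. depth 7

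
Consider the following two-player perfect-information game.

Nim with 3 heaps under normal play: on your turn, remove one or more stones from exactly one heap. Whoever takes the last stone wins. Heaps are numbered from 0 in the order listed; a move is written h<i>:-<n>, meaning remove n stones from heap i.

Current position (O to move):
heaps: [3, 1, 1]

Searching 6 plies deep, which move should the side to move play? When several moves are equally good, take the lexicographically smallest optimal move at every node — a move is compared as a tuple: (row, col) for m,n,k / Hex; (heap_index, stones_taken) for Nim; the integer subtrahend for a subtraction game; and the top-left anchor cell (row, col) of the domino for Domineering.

p1 O@[(3,1,1)]: h0:-1[(2,1,1)]-1 h0:-2[(1,1,1)]-1 h0:-3[(0,1,1)]+1* h1:-1[(3,0,1)]-1 h2:-1[(3,1,0)]-1
p2 X@[(0,1,1)]: h1:-1[(0,0,1)]-1* h2:-1[(0,1,0)]-1
p3 O@[(0,0,1)]: h2:-1[(0,0,0)]+1*
p4 X@[(0,0,0)] terminal -1; root [(3,1,1)] d6

O's best at [(3,1,1)]: h0:-3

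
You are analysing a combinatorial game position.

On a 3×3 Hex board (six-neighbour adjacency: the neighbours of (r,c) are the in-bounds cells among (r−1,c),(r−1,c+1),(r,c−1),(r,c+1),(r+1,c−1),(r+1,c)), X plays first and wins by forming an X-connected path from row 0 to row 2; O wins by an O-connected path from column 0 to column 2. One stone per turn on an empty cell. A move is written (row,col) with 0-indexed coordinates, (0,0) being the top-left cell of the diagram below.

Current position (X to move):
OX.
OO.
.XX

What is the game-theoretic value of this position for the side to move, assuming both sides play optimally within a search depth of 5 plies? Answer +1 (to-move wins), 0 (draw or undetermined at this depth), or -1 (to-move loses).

ply 1, X at OX./OO./.XX | (0,2)=-1→OXX/OO./.XX*; (1,2)=-1→OX./OOX/.XX; (2,0)=-1→OX./OO./XXX
ply 2, O at OXX/OO./.XX | (1,2)=+1→OXX/OOO/.XX*; (2,0)=-1→OXX/OO./OXX
ply 3: OXX/OOO/.XX is terminal -1 (X); from OX./OO./.XX depth 5

value(OX./OO./.XX, X) = -1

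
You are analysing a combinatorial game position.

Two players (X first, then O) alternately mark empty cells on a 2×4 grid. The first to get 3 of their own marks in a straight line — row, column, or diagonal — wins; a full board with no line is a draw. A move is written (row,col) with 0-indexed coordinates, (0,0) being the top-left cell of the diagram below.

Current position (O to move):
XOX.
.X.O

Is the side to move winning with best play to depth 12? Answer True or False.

[XOX./.X.O] O move#1: (0,3):+0/XOXO/.X.O*, (1,0):+0/XOX./OX.O, (1,2):+0/XOX./.XOO
[XOXO/.X.O] X move#2: (1,0):+0/XOXO/XX.O*, (1,2):+0/XOXO/.XXO
[XOXO/XX.O] O move#3: (1,2):+0/XOXO/XXOO*
[XOXO/XXOO] end (terminal +0, X#4); searched XOX./.X.O to 12

O winning at [XOX./.X.O]: False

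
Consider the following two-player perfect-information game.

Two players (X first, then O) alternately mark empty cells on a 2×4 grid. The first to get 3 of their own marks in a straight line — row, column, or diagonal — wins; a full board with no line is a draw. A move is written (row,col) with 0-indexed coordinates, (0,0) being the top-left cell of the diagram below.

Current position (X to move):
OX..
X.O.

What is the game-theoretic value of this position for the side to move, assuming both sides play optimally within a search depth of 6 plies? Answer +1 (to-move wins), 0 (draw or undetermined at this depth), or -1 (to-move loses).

ply 1, X at OX../X.O. | (0,2)=+0→OXX./X.O.*; (0,3)=+0→OX.X/X.O.; (1,1)=+0→OX../XXO.; (1,3)=+0→OX../X.OX
ply 2, O at OXX./X.O. | (0,3)=+0→OXXO/X.O.*; (1,1)=-1→OXX./XOO.; (1,3)=-1→OXX./X.OO
ply 3, X at OXXO/X.O. | (1,1)=+0→OXXO/XXO.*; (1,3)=+0→OXXO/X.OX
ply 4, O at OXXO/XXO. | (1,3)=+0→OXXO/XXOO*
ply 5: OXXO/XXOO is terminal +0 (X); from OX../X.O. depth 6

value(OX../X.O., X) = 0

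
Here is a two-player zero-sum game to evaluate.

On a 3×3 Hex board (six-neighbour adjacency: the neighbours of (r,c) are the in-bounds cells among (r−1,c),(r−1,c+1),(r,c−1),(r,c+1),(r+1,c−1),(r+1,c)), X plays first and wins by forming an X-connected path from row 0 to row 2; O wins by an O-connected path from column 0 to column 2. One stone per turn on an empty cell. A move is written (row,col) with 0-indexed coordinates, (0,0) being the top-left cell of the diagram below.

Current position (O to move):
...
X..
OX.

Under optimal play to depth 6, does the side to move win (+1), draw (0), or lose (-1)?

p1 O@[.../X../OX.]: (0,0)[O../X../OX.]-1 (0,1)[.O./X../OX.]-1 (0,2)[..O/X../OX.]-1 (1,1)[.../XO./OX.]+1* (1,2)[.../X.O/OX.]-1 (2,2)[.../X../OXO]-1
p2 X@[.../XO./OX.]: (0,0)[X../XO./OX.]-1* (0,1)[.X./XO./OX.]-1 (0,2)[..X/XO./OX.]-1 (1,2)[.../XOX/OX.]-1 (2,2)[.../XO./OXX]-1
p3 O@[X../XO./OX.]: (0,1)[XO./XO./OX.]+1* (0,2)[X.O/XO./OX.]+1 (1,2)[X../XOO/OX.]+1 (2,2)[X../XO./OXO]+1
p4 X@[XO./XO./OX.]: (0,2)[XOX/XO./OX.]-1* (1,2)[XO./XOX/OX.]-1 (2,2)[XO./XO./OXX]-1
p5 O@[XOX/XO./OX.]: (1,2)[XOX/XOO/OX.]+1* (2,2)[XOX/XO./OXO]-1
p6 X@[XOX/XOO/OX.] terminal -1; root [.../X../OX.] d6

value(.../X../OX., O) = +1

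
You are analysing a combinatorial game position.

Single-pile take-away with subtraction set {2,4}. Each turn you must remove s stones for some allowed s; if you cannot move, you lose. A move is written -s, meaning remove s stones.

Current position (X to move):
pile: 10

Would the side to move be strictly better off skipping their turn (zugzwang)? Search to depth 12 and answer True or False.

ply 1, X at 10 | -2=-1→8; -4=+1→6*
ply 2, O at 6 | -2=-1→4*; -4=-1→2
ply 3, X at 4 | -2=-1→2; -4=+1→0*
ply 4: 0 is terminal -1 (O); from 10 depth 12
if X skipped the turn, O would face:
~ ply 1, O at 10 | -2=-1→8; -4=+1→6*
~ ply 2, X at 6 | -2=-1→4*; -4=-1→2
~ ply 3, O at 4 | -2=-1→2; -4=+1→0*
~ ply 4: 0 is terminal -1 (X); from 10 depth 12
compare (X): move=+1 vs pass=-1

zugzwang(10, X) = False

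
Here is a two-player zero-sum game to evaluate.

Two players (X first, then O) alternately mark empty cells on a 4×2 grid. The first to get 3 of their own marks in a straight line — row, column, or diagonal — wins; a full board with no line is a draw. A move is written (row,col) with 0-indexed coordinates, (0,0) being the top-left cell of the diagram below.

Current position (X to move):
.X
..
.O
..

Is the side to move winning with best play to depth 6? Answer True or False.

ply 1, X at .X/../.O/.. | (0,0)=+0→XX/../.O/..*; (1,0)=+0→.X/X./.O/..; (1,1)=+0→.X/.X/.O/..; (2,0)=+0→.X/../XO/..; (3,0)=+0→.X/../.O/X.; (3,1)=+0→.X/../.O/.X
ply 2, O at XX/../.O/.. | (1,0)=+0→XX/O./.O/..*; (1,1)=+0→XX/.O/.O/..; (2,0)=+0→XX/../OO/..; (3,0)=+0→XX/../.O/O.; (3,1)=+0→XX/../.O/.O
ply 3, X at XX/O./.O/.. | (1,1)=+0→XX/OX/.O/..*; (2,0)=+0→XX/O./XO/..; (3,0)=+0→XX/O./.O/X.; (3,1)=+0→XX/O./.O/.X
ply 4, O at XX/OX/.O/.. | (2,0)=+0→XX/OX/OO/..*; (3,0)=+0→XX/OX/.O/O.; (3,1)=+0→XX/OX/.O/.O
ply 5, X at XX/OX/OO/.. | (3,0)=+0→XX/OX/OO/X.*; (3,1)=-1→XX/OX/OO/.X
ply 6, O at XX/OX/OO/X. | (3,1)=+0→XX/OX/OO/XO*
ply 7: XX/OX/OO/XO is terminal +0 (X); from .X/../.O/.. depth 6

X winning at [.X/../.O/..]: False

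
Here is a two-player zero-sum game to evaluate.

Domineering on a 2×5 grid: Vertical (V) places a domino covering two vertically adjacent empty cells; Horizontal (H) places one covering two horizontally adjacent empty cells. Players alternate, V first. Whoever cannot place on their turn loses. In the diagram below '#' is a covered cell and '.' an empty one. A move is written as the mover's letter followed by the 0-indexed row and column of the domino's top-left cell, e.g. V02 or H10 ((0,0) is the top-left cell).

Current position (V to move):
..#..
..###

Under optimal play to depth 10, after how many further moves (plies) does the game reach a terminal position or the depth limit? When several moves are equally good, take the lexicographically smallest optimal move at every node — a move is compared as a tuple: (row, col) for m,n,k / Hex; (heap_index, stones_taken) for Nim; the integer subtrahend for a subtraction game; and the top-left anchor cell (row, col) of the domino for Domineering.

PV length from [..#../..###]: 3 plies

ply 1, V at ..#../..### | V00=+1→#.#../#.###*; V01=+1→.##../.####
ply 2, H at #.#../#.### | H03=-1→#.###/#.###*
ply 3, V at #.###/#.### | V01=+1→#####/#####*
ply 4: #####/##### is terminal -1 (H); from ..#../..### depth 10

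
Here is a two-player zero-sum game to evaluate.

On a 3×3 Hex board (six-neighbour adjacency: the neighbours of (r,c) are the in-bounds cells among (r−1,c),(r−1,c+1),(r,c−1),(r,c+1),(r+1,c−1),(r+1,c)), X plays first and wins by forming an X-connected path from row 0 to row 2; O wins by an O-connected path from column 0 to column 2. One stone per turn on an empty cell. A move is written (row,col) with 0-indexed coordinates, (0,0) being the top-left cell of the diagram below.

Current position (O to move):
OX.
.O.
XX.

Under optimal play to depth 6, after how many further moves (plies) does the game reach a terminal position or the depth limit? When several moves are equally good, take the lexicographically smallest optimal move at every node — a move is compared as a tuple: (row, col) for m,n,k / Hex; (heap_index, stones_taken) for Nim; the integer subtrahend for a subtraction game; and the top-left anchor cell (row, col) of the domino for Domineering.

PV length from [OX./.O./XX.]: 3 plies

ply 1, O at OX./.O./XX. | (0,2)=-1→OXO/.O./XX.; (1,0)=+1→OX./OO./XX.*; (1,2)=-1→OX./.OO/XX.; (2,2)=-1→OX./.O./XXO
ply 2, X at OX./OO./XX. | (0,2)=-1→OXX/OO./XX.*; (1,2)=-1→OX./OOX/XX.; (2,2)=-1→OX./OO./XXX
ply 3, O at OXX/OO./XX. | (1,2)=+1→OXX/OOO/XX.*; (2,2)=-1→OXX/OO./XXO
ply 4: OXX/OOO/XX. is terminal -1 (X); from OX./.O./XX. depth 6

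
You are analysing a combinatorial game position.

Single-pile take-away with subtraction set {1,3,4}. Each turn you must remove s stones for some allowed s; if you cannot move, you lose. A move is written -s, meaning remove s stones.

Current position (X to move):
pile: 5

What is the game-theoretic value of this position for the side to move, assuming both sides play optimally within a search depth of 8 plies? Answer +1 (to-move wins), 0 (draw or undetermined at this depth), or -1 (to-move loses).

ply 1, X at 5 | -1=-1→4; -3=+1→2*; -4=-1→1
ply 2, O at 2 | -1=-1→1*
ply 3, X at 1 | -1=+1→0*
ply 4: 0 is terminal -1 (O); from 5 depth 8

value(5, X) = +1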